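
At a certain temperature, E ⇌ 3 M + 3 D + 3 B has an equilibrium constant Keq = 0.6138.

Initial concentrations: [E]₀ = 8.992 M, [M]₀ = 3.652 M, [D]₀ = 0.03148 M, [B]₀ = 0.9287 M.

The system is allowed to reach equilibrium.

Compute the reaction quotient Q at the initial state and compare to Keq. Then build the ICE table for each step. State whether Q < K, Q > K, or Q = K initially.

Q₀ = 1.3535e-04 vs Keq = 0.6138 ⇒ Q<K, forward
Step 1:
                  E         M         D         B
  Initial     8.992     3.652   0.03148    0.9287
  Change    -0.1075    0.3225    0.3225    0.3225
  Equil       8.885     3.974     0.354     1.251
  solve Keq expr → x = 0.1075; check Q = 0.6138

Q₀ = 1.3535e-04; Q < K (proceeds forward)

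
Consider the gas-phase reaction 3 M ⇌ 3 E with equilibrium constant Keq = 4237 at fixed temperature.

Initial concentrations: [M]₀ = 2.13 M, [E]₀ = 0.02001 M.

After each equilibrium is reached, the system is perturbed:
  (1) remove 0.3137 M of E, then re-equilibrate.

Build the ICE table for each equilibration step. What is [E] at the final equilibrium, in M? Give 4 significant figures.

Q₀ = 8.2909e-07 vs Keq = 4237 ⇒ Q<K, forward
Step 1:
                   M          E
  init          2.13    0.02001
  Δ           -2.005      2.005
  eq          0.1251      2.025
  solve Keq expr → x = 0.6683; check Q = 4237
Then remove 0.3137 M of E.
Step 2:
                   M          E
  init        0.1251      1.711
  Δ         -0.01826    0.01826
  eq          0.1069      1.729
  solve Keq expr → x = 0.006086; check Q = 4237

[E]_eq = 1.729 M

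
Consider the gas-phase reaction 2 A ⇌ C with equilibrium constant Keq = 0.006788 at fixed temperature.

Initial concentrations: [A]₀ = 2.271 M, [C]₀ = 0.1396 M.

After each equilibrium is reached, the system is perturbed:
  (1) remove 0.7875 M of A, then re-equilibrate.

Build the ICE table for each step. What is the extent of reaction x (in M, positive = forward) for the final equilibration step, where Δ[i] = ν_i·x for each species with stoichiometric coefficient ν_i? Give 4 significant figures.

x = -0.02119 M

Q₀ = 0.02707 vs Keq = 0.006788 ⇒ Q>K, reverse
Step 1:
                   A          C
  I            2.271     0.1396
  C           0.1965   -0.09827
  E            2.468    0.04133
  solve Keq expr → x = -0.09827; check Q = 0.006788
Then remove 0.7875 M of A.
Step 2:
                   A          C
  I             1.68    0.04133
  C          0.04238   -0.02119
  E            1.722    0.02014
  solve Keq expr → x = -0.02119; check Q = 0.006788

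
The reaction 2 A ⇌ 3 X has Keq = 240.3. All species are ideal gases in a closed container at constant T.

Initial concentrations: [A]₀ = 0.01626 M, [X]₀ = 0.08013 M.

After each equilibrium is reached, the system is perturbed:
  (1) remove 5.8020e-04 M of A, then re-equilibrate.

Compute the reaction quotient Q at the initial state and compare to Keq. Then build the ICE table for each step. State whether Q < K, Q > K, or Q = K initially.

Q₀ = 1.946; Q < K (proceeds forward)

Q₀ = 1.946 vs Keq = 240.3 ⇒ Q<K, forward
Step 1:
                  A         X
  I         0.01626   0.08013
  C        -0.01418   0.02127
  E        0.002083    0.1014
  solve Keq expr → x = 0.007089; check Q = 240.3
Then remove 5.8020e-04 M of A.
Step 2:
                  A         X
  I        0.001503    0.1014
  C       5.5462e-04 -8.3193e-04
  E        0.002057    0.1006
  solve Keq expr → x = -2.7731e-04; check Q = 240.3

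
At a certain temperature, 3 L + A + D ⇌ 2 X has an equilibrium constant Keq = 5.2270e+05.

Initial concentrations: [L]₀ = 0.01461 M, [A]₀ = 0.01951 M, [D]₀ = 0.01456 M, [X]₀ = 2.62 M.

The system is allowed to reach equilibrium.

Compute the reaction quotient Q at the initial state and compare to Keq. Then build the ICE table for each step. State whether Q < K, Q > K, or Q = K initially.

Q₀ = 7.7488e+09; Q > K (proceeds reverse)

Q₀ = 7.7488e+09 vs Keq = 5.2270e+05 ⇒ Q>K, reverse
Step 1:
                  L         A         D         X
  Initial   0.01461   0.01951   0.01456      2.62
  Change     0.1334   0.04448   0.04448  -0.08895
  Equil       0.148   0.06399   0.05904     2.531
  solve Keq expr → x = -0.04448; check Q = 5.2270e+05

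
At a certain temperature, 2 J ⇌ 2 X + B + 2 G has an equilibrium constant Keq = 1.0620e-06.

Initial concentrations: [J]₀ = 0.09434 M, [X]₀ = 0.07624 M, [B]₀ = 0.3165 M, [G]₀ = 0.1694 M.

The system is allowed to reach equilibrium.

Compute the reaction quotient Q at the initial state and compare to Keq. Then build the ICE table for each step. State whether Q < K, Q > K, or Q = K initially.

Q₀ = 0.005932 vs Keq = 1.0620e-06 ⇒ Q>K, reverse
Step 1:
                    J           X           B           G
  Initial     0.09434     0.07624      0.3165      0.1694
  Change      0.07287    -0.07287    -0.03643    -0.07287
  Equil        0.1672    0.003373      0.2801     0.09653
  solve Keq expr → x = -0.03643; check Q = 1.0620e-06

Q₀ = 0.005932; Q > K (proceeds reverse)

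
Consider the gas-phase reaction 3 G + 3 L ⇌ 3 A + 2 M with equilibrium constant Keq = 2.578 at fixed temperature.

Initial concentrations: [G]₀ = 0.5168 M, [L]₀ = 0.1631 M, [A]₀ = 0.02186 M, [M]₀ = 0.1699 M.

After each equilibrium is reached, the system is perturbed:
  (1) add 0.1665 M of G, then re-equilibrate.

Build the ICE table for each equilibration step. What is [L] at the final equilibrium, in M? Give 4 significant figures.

[L]_eq = 0.06025 M

Q₀ = 5.0351e-04 vs Keq = 2.578 ⇒ Q<K, forward
Step 1:
                   G          L          A          M
  init        0.5168     0.1631    0.02186     0.1699
  Δ          -0.0907    -0.0907     0.0907    0.06047
  eq          0.4261     0.0724     0.1126     0.2304
  solve Keq expr → x = 0.03023; check Q = 2.578
Then add 0.1665 M of G.
Step 2:
                   G          L          A          M
  init        0.5926     0.0724     0.1126     0.2304
  Δ         -0.01215   -0.01215    0.01215   0.008097
  eq          0.5805    0.06025     0.1247     0.2385
  solve Keq expr → x = 0.004049; check Q = 2.578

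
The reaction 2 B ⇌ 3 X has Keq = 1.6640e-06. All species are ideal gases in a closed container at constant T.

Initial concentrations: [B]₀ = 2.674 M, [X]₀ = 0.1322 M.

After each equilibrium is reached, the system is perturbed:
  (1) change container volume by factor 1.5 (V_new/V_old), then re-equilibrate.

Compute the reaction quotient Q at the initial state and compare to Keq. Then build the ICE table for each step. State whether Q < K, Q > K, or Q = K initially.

Q₀ = 3.2313e-04 vs Keq = 1.6640e-06 ⇒ Q>K, reverse
Step 1:
                  B         X
  init        2.674    0.1322
  Δ         0.07264    -0.109
  eq          2.747   0.02324
  solve Keq expr → x = -0.03632; check Q = 1.6640e-06
Then change container volume by factor 1.5 (V_new/V_old).
Step 2:
                  B         X
  init        1.831   0.01549
  Δ       -0.001488  0.002233
  eq           1.83   0.01773
  solve Keq expr → x = 7.4419e-04; check Q = 1.6640e-06

Q₀ = 3.2313e-04; Q > K (proceeds reverse)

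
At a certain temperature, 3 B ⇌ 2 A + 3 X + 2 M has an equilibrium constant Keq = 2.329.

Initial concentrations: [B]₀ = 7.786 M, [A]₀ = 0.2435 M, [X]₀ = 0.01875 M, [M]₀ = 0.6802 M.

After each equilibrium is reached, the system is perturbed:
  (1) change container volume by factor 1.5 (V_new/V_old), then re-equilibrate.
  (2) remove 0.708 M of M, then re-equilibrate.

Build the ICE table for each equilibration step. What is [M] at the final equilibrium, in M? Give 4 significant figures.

Q₀ = 3.8312e-10 vs Keq = 2.329 ⇒ Q<K, forward
Step 1:
                    B           A           X           M
  Initial       7.786      0.2435     0.01875      0.6802
  Change       -2.523       1.682       2.523       1.682
  Equil         5.263       1.925       2.542       2.362
  solve Keq expr → x = 0.8409; check Q = 2.329
Then change container volume by factor 1.5 (V_new/V_old).
Step 2:
                    B           A           X           M
  Initial       3.509       1.284       1.694       1.575
  Change      -0.3831      0.2554      0.3831      0.2554
  Equil         3.126       1.539       2.077        1.83
  solve Keq expr → x = 0.1277; check Q = 2.329
Then remove 0.708 M of M.
Step 3:
                    B           A           X           M
  Initial       3.126       1.539       2.077       1.122
  Change      -0.2271      0.1514      0.2271      0.1514
  Equil         2.899        1.69       2.305       1.274
  solve Keq expr → x = 0.0757; check Q = 2.329

[M]_eq = 1.274 M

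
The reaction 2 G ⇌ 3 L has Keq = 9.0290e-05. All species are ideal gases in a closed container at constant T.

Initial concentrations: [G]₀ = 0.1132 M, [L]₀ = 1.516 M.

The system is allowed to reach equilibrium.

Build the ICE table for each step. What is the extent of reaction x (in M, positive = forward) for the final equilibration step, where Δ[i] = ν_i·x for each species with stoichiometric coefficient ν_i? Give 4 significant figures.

Q₀ = 271.9 vs Keq = 9.0290e-05 ⇒ Q>K, reverse
Step 1:
                    G           L
  init         0.1132       1.516
  Δ            0.9789      -1.468
  eq            1.092     0.04758
  solve Keq expr → x = -0.4895; check Q = 9.0290e-05

x = -0.4895 M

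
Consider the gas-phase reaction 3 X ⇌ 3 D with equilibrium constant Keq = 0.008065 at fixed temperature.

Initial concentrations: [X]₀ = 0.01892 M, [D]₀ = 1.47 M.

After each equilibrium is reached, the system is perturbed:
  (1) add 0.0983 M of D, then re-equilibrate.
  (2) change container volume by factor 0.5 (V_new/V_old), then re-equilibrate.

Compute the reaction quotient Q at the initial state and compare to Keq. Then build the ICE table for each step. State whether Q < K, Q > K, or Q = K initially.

Q₀ = 4.6902e+05 vs Keq = 0.008065 ⇒ Q>K, reverse
Step 1:
                    X           D
  init        0.01892        1.47
  Δ             1.221      -1.221
  eq             1.24      0.2487
  solve Keq expr → x = -0.4071; check Q = 0.008065
Then add 0.0983 M of D.
Step 2:
                    X           D
  init           1.24       0.347
  Δ           0.08188    -0.08188
  eq            1.322      0.2651
  solve Keq expr → x = -0.02729; check Q = 0.008065
Then change container volume by factor 0.5 (V_new/V_old).
Step 3:
                    X           D
  init          2.644      0.5303
  Δ                 0           0
  eq            2.644      0.5303
  solve Keq expr → x = 0; check Q = 0.008065

Q₀ = 4.6902e+05; Q > K (proceeds reverse)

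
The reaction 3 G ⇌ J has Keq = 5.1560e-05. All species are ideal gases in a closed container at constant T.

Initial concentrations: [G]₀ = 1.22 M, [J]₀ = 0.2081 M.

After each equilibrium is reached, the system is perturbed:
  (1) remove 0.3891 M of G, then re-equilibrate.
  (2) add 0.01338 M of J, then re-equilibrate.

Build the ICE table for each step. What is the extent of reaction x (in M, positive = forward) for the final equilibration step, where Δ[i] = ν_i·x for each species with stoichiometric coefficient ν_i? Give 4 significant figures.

Q₀ = 0.1146 vs Keq = 5.1560e-05 ⇒ Q>K, reverse
Step 1:
                  G         J
  init         1.22    0.2081
  Δ          0.6233   -0.2078
  eq          1.843 3.2294e-04
  solve Keq expr → x = -0.2078; check Q = 5.1560e-05
Then remove 0.3891 M of G.
Step 2:
                  G         J
  init        1.454 3.2294e-04
  Δ       4.9264e-04 -1.6421e-04
  eq          1.455 1.5873e-04
  solve Keq expr → x = -1.6421e-04; check Q = 5.1560e-05
Then add 0.01338 M of J.
Step 3:
                  G         J
  init        1.455   0.01354
  Δ          0.0401  -0.01337
  eq          1.495 1.7222e-04
  solve Keq expr → x = -0.01337; check Q = 5.1560e-05

x = -0.01337 M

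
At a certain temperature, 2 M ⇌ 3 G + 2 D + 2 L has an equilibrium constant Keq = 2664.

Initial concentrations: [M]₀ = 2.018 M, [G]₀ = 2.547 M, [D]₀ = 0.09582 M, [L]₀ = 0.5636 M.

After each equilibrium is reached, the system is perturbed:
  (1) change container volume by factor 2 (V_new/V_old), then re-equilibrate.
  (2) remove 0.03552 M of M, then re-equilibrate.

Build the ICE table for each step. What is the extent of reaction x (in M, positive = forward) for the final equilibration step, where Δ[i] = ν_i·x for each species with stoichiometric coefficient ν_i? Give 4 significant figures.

x = -0.01416 M

Q₀ = 0.01183 vs Keq = 2664 ⇒ Q<K, forward
Step 1:
                    M           G           D           L
  init          2.018       2.547     0.09582      0.5636
  Δ            -1.424       2.137       1.424       1.424
  eq           0.5936       4.684        1.52       1.988
  solve Keq expr → x = 0.7122; check Q = 2664
Then change container volume by factor 2 (V_new/V_old).
Step 2:
                    M           G           D           L
  init         0.2968       2.342      0.7601       0.994
  Δ           -0.2011      0.3017      0.2011      0.2011
  eq          0.09567       2.644      0.9612       1.195
  solve Keq expr → x = 0.1006; check Q = 2664
Then remove 0.03552 M of M.
Step 3:
                    M           G           D           L
  init        0.06015       2.644      0.9612       1.195
  Δ           0.02832    -0.04249    -0.02832    -0.02832
  eq          0.08847       2.601      0.9329       1.167
  solve Keq expr → x = -0.01416; check Q = 2664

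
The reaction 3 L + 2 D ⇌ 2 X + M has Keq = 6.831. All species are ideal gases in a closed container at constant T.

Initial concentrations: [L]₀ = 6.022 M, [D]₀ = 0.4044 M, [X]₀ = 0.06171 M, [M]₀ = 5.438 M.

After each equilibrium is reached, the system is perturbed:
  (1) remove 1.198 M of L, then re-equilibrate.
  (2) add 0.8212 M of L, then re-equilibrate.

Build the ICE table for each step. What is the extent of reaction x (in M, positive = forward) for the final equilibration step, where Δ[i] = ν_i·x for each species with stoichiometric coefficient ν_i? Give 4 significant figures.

Q₀ = 5.7984e-04 vs Keq = 6.831 ⇒ Q<K, forward
Step 1:
                    L           D           X           M
  Initial       6.022      0.4044     0.06171       5.438
  Change      -0.5602     -0.3735      0.3735      0.1867
  Equil         5.462     0.03094      0.4352       5.625
  solve Keq expr → x = 0.1867; check Q = 6.831
Then remove 1.198 M of L.
Step 2:
                    L           D           X           M
  Initial       4.264     0.03094      0.4352       5.625
  Change      0.01851     0.01234    -0.01234   -0.006169
  Equil         4.282     0.04327      0.4228       5.619
  solve Keq expr → x = -0.006169; check Q = 6.831
Then add 0.8212 M of L.
Step 3:
                    L           D           X           M
  Initial       5.104     0.04327      0.4228       5.619
  Change     -0.01371   -0.009142    0.009142    0.004571
  Equil          5.09     0.03413       0.432       5.623
  solve Keq expr → x = 0.004571; check Q = 6.831

x = 0.004571 M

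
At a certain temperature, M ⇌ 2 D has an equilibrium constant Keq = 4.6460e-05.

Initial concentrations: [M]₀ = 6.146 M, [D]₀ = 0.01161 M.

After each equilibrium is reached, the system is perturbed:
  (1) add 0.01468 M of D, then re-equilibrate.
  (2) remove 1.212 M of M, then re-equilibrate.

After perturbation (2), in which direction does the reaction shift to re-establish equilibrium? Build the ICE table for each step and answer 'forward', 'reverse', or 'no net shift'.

Direction: reverse

Q₀ = 2.1932e-05 vs Keq = 4.6460e-05 ⇒ Q<K, forward
Step 1:
                   M          D
  init         6.146    0.01161
  Δ        -0.002642   0.005284
  eq           6.143    0.01689
  solve Keq expr → x = 0.002642; check Q = 4.6460e-05
Then add 0.01468 M of D.
Step 2:
                   M          D
  init         6.143    0.03157
  Δ         0.007335   -0.01467
  eq           6.151     0.0169
  solve Keq expr → x = -0.007335; check Q = 4.6460e-05
Then remove 1.212 M of M.
Step 3:
                   M          D
  init         4.939     0.0169
  Δ       8.7773e-04  -0.001755
  eq            4.94    0.01515
  solve Keq expr → x = -8.7773e-04; check Q = 4.6460e-05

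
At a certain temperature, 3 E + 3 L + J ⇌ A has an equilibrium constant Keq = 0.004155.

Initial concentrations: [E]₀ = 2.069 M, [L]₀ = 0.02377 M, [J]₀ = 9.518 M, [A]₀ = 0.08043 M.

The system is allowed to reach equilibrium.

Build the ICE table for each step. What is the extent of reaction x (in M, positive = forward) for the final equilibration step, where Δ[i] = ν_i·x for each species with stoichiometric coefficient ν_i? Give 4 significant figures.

Q₀ = 71.04 vs Keq = 0.004155 ⇒ Q>K, reverse
Step 1:
                  E         L         J         A
  Initial     2.069   0.02377     9.518   0.08043
  Change     0.2204    0.2204   0.07347  -0.07347
  Equil       2.289    0.2442     9.591  0.006962
  solve Keq expr → x = -0.07347; check Q = 0.004155

x = -0.07347 M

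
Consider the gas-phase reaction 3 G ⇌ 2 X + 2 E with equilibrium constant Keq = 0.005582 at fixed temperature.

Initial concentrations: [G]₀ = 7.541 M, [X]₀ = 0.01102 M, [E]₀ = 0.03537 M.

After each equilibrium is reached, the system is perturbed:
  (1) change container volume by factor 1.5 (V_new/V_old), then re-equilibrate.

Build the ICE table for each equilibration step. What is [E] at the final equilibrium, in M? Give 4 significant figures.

[E]_eq = 0.7682 M

Q₀ = 3.5428e-10 vs Keq = 0.005582 ⇒ Q<K, forward
Step 1:
                   G          X          E
  I            7.541    0.01102    0.03537
  C           -1.538      1.025      1.025
  E            6.003      1.036      1.061
  solve Keq expr → x = 0.5126; check Q = 0.005582
Then change container volume by factor 1.5 (V_new/V_old).
Step 2:
                   G          X          E
  I            4.002     0.6908      0.707
  C         -0.09181    0.06121    0.06121
  E             3.91      0.752     0.7682
  solve Keq expr → x = 0.0306; check Q = 0.005582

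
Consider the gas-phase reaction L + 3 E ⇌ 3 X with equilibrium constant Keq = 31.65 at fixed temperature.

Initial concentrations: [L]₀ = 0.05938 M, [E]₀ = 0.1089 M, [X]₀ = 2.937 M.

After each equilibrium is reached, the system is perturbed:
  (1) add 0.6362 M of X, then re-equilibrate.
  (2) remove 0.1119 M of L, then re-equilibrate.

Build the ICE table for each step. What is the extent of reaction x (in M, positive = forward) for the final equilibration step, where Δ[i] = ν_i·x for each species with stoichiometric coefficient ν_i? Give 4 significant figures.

x = -0.02258 M

Q₀ = 3.3036e+05 vs Keq = 31.65 ⇒ Q>K, reverse
Step 1:
                  L         E         X
  init      0.05938    0.1089     2.937
  Δ          0.2803    0.8409   -0.8409
  eq         0.3397    0.9498     2.096
  solve Keq expr → x = -0.2803; check Q = 31.65
Then add 0.6362 M of X.
Step 2:
                  L         E         X
  init       0.3397    0.9498     2.732
  Δ         0.05342    0.1603   -0.1603
  eq         0.3931      1.11     2.572
  solve Keq expr → x = -0.05342; check Q = 31.65
Then remove 0.1119 M of L.
Step 3:
                  L         E         X
  init       0.2812      1.11     2.572
  Δ         0.02258   0.06774  -0.06774
  eq         0.3038     1.178     2.504
  solve Keq expr → x = -0.02258; check Q = 31.65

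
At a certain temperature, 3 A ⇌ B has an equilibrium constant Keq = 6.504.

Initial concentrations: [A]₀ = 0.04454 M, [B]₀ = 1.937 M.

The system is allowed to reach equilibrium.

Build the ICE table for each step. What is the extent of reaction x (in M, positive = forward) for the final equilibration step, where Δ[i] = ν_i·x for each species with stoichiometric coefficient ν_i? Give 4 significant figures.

x = -0.1998 M

Q₀ = 2.1922e+04 vs Keq = 6.504 ⇒ Q>K, reverse
Step 1:
                  A         B
  Initial   0.04454     1.937
  Change     0.5995   -0.1998
  Equil       0.644     1.737
  solve Keq expr → x = -0.1998; check Q = 6.504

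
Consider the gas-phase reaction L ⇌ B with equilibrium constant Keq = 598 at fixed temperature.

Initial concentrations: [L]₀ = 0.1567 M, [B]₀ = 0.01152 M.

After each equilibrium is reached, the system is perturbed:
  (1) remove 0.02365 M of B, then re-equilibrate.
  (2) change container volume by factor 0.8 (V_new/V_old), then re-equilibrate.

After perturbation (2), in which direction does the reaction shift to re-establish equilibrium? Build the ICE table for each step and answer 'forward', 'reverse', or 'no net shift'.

Q₀ = 0.07352 vs Keq = 598 ⇒ Q<K, forward
Step 1:
                  L         B
  Initial    0.1567   0.01152
  Change    -0.1564    0.1564
  Equil   2.8083e-04    0.1679
  solve Keq expr → x = 0.1564; check Q = 598
Then remove 0.02365 M of B.
Step 2:
                  L         B
  Initial 2.8083e-04    0.1443
  Change  -3.9482e-05 3.9482e-05
  Equil   2.4135e-04    0.1443
  solve Keq expr → x = 3.9482e-05; check Q = 598
Then change container volume by factor 0.8 (V_new/V_old).
Step 3:
                  L         B
  Initial 3.0169e-04    0.1804
  Change          0         0
  Equil   3.0169e-04    0.1804
  solve Keq expr → x = 0; check Q = 598

Direction: no net shift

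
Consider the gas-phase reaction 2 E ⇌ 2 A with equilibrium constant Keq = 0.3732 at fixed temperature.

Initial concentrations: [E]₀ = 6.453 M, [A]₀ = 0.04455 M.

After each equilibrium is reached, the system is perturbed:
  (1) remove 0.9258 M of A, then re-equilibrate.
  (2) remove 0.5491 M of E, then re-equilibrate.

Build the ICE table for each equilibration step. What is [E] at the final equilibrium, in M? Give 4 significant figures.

[E]_eq = 3.118 M

Q₀ = 4.7662e-05 vs Keq = 0.3732 ⇒ Q<K, forward
Step 1:
                   E          A
  init         6.453    0.04455
  Δ            -2.42       2.42
  eq           4.033      2.464
  solve Keq expr → x = 1.21; check Q = 0.3732
Then remove 0.9258 M of A.
Step 2:
                   E          A
  init         4.033      1.538
  Δ          -0.5747     0.5747
  eq           3.459      2.113
  solve Keq expr → x = 0.2874; check Q = 0.3732
Then remove 0.5491 M of E.
Step 3:
                   E          A
  init          2.91      2.113
  Δ           0.2082    -0.2082
  eq           3.118      1.905
  solve Keq expr → x = -0.1041; check Q = 0.3732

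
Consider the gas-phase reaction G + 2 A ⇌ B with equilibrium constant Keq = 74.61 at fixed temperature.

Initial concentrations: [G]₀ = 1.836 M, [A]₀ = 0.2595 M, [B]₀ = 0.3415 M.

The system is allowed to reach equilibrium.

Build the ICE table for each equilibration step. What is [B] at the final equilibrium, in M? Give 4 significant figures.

Q₀ = 2.762 vs Keq = 74.61 ⇒ Q<K, forward
Step 1:
                   G          A          B
  I            1.836     0.2595     0.3415
  C          -0.1005    -0.2011     0.1005
  E            1.735    0.05843      0.442
  solve Keq expr → x = 0.1005; check Q = 74.61

[B]_eq = 0.442 M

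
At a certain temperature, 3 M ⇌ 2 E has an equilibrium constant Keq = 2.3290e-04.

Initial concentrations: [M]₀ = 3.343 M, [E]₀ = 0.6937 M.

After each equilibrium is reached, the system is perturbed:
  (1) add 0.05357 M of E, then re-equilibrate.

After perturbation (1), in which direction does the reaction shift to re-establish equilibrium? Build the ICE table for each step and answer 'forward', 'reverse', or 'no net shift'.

Direction: reverse

Q₀ = 0.01288 vs Keq = 2.3290e-04 ⇒ Q>K, reverse
Step 1:
                  M         E
  I           3.343    0.6937
  C          0.8444   -0.5629
  E           4.187    0.1308
  solve Keq expr → x = -0.2815; check Q = 2.3290e-04
Then add 0.05357 M of E.
Step 2:
                  M         E
  I           4.187    0.1843
  C         0.07506  -0.05004
  E           4.262    0.1343
  solve Keq expr → x = -0.02502; check Q = 2.3290e-04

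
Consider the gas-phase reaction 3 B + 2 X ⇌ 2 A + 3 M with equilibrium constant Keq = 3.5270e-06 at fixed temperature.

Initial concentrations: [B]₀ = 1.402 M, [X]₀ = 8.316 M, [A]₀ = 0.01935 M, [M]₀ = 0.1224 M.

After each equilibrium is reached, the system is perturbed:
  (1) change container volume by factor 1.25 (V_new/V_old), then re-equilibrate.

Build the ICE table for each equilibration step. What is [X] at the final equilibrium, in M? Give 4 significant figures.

Q₀ = 3.6027e-09 vs Keq = 3.5270e-06 ⇒ Q<K, forward
Step 1:
                  B         X         A         M
  Initial     1.402     8.316   0.01935    0.1224
  Change    -0.1704   -0.1136    0.1136    0.1704
  Equil       1.232     8.202    0.1329    0.2928
  solve Keq expr → x = 0.05679; check Q = 3.5270e-06
Then change container volume by factor 1.25 (V_new/V_old).
Step 2:
                  B         X         A         M
  Initial    0.9853     6.562    0.1063    0.2342
  Change          0         0         0         0
  Equil      0.9853     6.562    0.1063    0.2342
  solve Keq expr → x = 0; check Q = 3.5270e-06

[X]_eq = 6.562 M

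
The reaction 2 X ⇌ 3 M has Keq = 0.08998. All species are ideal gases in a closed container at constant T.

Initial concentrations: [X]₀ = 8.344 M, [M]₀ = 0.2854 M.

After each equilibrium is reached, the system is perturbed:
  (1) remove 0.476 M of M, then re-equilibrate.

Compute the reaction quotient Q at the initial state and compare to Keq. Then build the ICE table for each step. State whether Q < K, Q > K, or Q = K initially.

Q₀ = 3.3390e-04 vs Keq = 0.08998 ⇒ Q<K, forward
Step 1:
                    X           M
  init          8.344      0.2854
  Δ           -0.9442       1.416
  eq              7.4       1.702
  solve Keq expr → x = 0.4721; check Q = 0.08998
Then remove 0.476 M of M.
Step 2:
                    X           M
  init            7.4       1.226
  Δ           -0.2877      0.4316
  eq            7.112       1.657
  solve Keq expr → x = 0.1439; check Q = 0.08998

Q₀ = 3.3390e-04; Q < K (proceeds forward)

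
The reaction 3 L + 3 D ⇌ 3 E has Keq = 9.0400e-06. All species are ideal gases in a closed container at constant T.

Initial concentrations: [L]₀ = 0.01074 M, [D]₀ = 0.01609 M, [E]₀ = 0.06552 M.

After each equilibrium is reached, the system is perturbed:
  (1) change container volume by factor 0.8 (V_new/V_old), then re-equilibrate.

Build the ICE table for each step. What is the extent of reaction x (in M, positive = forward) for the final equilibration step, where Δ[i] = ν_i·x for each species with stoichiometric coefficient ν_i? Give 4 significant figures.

Q₀ = 5.4506e+07 vs Keq = 9.0400e-06 ⇒ Q>K, reverse
Step 1:
                  L         D         E
  Initial   0.01074   0.01609   0.06552
  Change    0.06539   0.06539  -0.06539
  Equil     0.07613   0.08148 1.2922e-04
  solve Keq expr → x = -0.0218; check Q = 9.0400e-06
Then change container volume by factor 0.8 (V_new/V_old).
Step 2:
                  L         D         E
  Initial   0.09516    0.1019 1.6153e-04
  Change  -4.0217e-05 -4.0217e-05 4.0217e-05
  Equil     0.09512    0.1018 2.0175e-04
  solve Keq expr → x = 1.3406e-05; check Q = 9.0400e-06

x = 1.3406e-05 M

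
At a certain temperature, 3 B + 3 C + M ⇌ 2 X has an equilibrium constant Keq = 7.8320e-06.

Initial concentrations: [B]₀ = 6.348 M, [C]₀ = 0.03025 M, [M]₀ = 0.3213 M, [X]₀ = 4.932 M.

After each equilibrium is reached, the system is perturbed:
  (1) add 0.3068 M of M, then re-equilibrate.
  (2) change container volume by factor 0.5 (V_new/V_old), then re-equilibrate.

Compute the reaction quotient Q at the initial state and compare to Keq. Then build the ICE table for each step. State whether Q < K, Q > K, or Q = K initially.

Q₀ = 1.0692e+04; Q > K (proceeds reverse)

Q₀ = 1.0692e+04 vs Keq = 7.8320e-06 ⇒ Q>K, reverse
Step 1:
                    B           C           M           X
  init          6.348     0.03025      0.3213       4.932
  Δ             4.933       4.933       1.644      -3.288
  eq            11.28       4.963       1.966       1.644
  solve Keq expr → x = -1.644; check Q = 7.8320e-06
Then add 0.3068 M of M.
Step 2:
                    B           C           M           X
  init          11.28       4.963       2.272       1.644
  Δ           -0.0796     -0.0796    -0.02653     0.05306
  eq             11.2       4.883       2.246       1.697
  solve Keq expr → x = 0.02653; check Q = 7.8320e-06
Then change container volume by factor 0.5 (V_new/V_old).
Step 3:
                    B           C           M           X
  init           22.4       9.767       4.492       3.393
  Δ            -3.783      -3.783      -1.261       2.522
  eq            18.62       5.984       3.231       5.915
  solve Keq expr → x = 1.261; check Q = 7.8320e-06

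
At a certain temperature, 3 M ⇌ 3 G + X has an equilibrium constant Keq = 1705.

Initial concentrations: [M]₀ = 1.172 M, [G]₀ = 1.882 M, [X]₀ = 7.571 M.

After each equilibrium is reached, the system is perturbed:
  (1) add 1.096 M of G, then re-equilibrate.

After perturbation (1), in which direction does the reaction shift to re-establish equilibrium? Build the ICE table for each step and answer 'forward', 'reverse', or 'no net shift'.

Direction: reverse

Q₀ = 31.35 vs Keq = 1705 ⇒ Q<K, forward
Step 1:
                    M           G           X
  init          1.172       1.882       7.571
  Δ           -0.7369      0.7369      0.2456
  eq           0.4351       2.619       7.817
  solve Keq expr → x = 0.2456; check Q = 1705
Then add 1.096 M of G.
Step 2:
                    M           G           X
  init         0.4351       3.715       7.817
  Δ             0.155      -0.155    -0.05167
  eq           0.5901        3.56       7.765
  solve Keq expr → x = -0.05167; check Q = 1705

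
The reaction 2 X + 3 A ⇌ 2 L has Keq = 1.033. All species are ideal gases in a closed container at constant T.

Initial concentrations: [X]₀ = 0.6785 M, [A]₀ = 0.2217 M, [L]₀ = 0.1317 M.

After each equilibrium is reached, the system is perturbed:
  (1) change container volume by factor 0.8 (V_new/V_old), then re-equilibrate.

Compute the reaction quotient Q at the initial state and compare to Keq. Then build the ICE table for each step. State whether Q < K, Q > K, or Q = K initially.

Q₀ = 3.458; Q > K (proceeds reverse)

Q₀ = 3.458 vs Keq = 1.033 ⇒ Q>K, reverse
Step 1:
                  X         A         L
  Initial    0.6785    0.2217    0.1317
  Change    0.03127   0.04691  -0.03127
  Equil      0.7098    0.2686    0.1004
  solve Keq expr → x = -0.01564; check Q = 1.033
Then change container volume by factor 0.8 (V_new/V_old).
Step 2:
                  X         A         L
  Initial    0.8872    0.3358    0.1255
  Change   -0.02154  -0.03231   0.02154
  Equil      0.8657    0.3035    0.1471
  solve Keq expr → x = 0.01077; check Q = 1.033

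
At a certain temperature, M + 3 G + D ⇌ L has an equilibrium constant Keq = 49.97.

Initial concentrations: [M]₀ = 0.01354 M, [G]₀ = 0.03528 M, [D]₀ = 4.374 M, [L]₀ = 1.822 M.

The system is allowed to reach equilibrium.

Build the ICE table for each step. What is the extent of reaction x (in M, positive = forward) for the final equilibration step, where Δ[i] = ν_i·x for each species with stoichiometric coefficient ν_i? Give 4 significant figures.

Q₀ = 7.0059e+05 vs Keq = 49.97 ⇒ Q>K, reverse
Step 1:
                   M          G          D          L
  Initial    0.01354    0.03528      4.374      1.822
  Change      0.1173     0.3519     0.1173    -0.1173
  Equil       0.1308     0.3872      4.491      1.705
  solve Keq expr → x = -0.1173; check Q = 49.97

x = -0.1173 M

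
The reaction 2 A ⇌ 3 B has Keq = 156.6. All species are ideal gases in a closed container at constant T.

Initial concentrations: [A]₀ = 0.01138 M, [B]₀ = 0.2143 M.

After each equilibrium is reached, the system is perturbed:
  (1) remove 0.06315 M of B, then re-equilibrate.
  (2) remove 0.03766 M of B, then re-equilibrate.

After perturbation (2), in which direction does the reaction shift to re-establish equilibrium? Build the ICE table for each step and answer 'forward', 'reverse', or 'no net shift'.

Direction: forward

Q₀ = 75.99 vs Keq = 156.6 ⇒ Q<K, forward
Step 1:
                    A           B
  init        0.01138      0.2143
  Δ         -0.003186    0.004779
  eq         0.008194      0.2191
  solve Keq expr → x = 0.001593; check Q = 156.6
Then remove 0.06315 M of B.
Step 2:
                    A           B
  init       0.008194      0.1559
  Δ         -0.003055    0.004583
  eq         0.005139      0.1605
  solve Keq expr → x = 0.001528; check Q = 156.6
Then remove 0.03766 M of B.
Step 3:
                    A           B
  init       0.005139      0.1229
  Δ         -0.001597    0.002395
  eq         0.003542      0.1252
  solve Keq expr → x = 7.9839e-04; check Q = 156.6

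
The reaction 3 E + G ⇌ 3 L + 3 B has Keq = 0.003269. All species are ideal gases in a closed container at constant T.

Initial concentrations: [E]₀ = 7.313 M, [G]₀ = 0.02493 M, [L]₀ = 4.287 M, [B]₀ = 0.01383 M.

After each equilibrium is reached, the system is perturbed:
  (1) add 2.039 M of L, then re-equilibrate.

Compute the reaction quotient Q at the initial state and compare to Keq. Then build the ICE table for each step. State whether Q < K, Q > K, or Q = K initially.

Q₀ = 2.1376e-05; Q < K (proceeds forward)

Q₀ = 2.1376e-05 vs Keq = 0.003269 ⇒ Q<K, forward
Step 1:
                  E         G         L         B
  init        7.313   0.02493     4.287   0.01383
  Δ        -0.04168  -0.01389   0.04168   0.04168
  eq          7.271   0.01104     4.329   0.05551
  solve Keq expr → x = 0.01389; check Q = 0.003269
Then add 2.039 M of L.
Step 2:
                  E         G         L         B
  init        7.271   0.01104     6.368   0.05551
  Δ         0.01316  0.004386  -0.01316  -0.01316
  eq          7.284   0.01542     6.355   0.04235
  solve Keq expr → x = -0.004386; check Q = 0.003269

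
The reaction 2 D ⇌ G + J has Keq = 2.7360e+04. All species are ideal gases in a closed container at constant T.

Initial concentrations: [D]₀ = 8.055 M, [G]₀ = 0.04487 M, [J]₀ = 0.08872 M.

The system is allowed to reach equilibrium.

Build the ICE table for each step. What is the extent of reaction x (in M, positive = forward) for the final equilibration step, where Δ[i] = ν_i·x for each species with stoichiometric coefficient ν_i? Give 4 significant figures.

Q₀ = 6.1355e-05 vs Keq = 2.7360e+04 ⇒ Q<K, forward
Step 1:
                  D         G         J
  init        8.055   0.04487   0.08872
  Δ           -8.03     4.015     4.015
  eq        0.02468      4.06     4.104
  solve Keq expr → x = 4.015; check Q = 2.7360e+04

x = 4.015 M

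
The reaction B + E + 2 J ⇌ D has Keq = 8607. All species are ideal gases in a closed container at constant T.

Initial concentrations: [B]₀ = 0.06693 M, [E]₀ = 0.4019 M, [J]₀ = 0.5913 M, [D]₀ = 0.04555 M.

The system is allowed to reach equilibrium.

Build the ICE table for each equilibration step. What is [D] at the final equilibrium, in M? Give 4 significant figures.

Q₀ = 4.843 vs Keq = 8607 ⇒ Q<K, forward
Step 1:
                   B          E          J          D
  I          0.06693     0.4019     0.5913    0.04555
  C         -0.06674   -0.06674    -0.1335    0.06674
  E       1.8573e-04     0.3352     0.4578     0.1123
  solve Keq expr → x = 0.06674; check Q = 8607

[D]_eq = 0.1123 M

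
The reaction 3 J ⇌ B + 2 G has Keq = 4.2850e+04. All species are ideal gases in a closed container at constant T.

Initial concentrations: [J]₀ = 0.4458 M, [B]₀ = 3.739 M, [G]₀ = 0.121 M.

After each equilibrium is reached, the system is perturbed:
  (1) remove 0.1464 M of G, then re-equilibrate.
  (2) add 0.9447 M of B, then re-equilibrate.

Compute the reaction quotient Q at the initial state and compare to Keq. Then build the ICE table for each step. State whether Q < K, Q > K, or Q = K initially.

Q₀ = 0.6179; Q < K (proceeds forward)

Q₀ = 0.6179 vs Keq = 4.2850e+04 ⇒ Q<K, forward
Step 1:
                   J          B          G
  I           0.4458      3.739      0.121
  C          -0.4213     0.1404     0.2809
  E          0.02445      3.879     0.4019
  solve Keq expr → x = 0.1404; check Q = 4.2850e+04
Then remove 0.1464 M of G.
Step 2:
                   J          B          G
  I          0.02445      3.879     0.2555
  C        -0.006177   0.002059   0.004118
  E          0.01828      3.882     0.2596
  solve Keq expr → x = 0.002059; check Q = 4.2850e+04
Then add 0.9447 M of B.
Step 3:
                   J          B          G
  I          0.01828      4.826     0.2596
  C         0.001331 -4.4370e-04 -8.8740e-04
  E          0.01961      4.826     0.2587
  solve Keq expr → x = -4.4370e-04; check Q = 4.2850e+04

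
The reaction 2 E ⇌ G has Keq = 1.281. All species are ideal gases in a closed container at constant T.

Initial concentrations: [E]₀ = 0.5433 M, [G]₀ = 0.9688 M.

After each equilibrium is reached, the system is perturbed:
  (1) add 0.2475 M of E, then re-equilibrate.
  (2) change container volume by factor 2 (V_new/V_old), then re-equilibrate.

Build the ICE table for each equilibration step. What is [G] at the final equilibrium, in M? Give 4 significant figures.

Q₀ = 3.282 vs Keq = 1.281 ⇒ Q>K, reverse
Step 1:
                   E          G
  Initial     0.5433     0.9688
  Change      0.2648    -0.1324
  Equil       0.8081     0.8364
  solve Keq expr → x = -0.1324; check Q = 1.281
Then add 0.2475 M of E.
Step 2:
                   E          G
  Initial      1.056     0.8364
  Change     -0.2005     0.1002
  Equil       0.8551     0.9367
  solve Keq expr → x = 0.1002; check Q = 1.281
Then change container volume by factor 2 (V_new/V_old).
Step 3:
                   E          G
  Initial     0.4275     0.4683
  Change      0.1326   -0.06632
  Equil       0.5602      0.402
  solve Keq expr → x = -0.06632; check Q = 1.281

[G]_eq = 0.402 M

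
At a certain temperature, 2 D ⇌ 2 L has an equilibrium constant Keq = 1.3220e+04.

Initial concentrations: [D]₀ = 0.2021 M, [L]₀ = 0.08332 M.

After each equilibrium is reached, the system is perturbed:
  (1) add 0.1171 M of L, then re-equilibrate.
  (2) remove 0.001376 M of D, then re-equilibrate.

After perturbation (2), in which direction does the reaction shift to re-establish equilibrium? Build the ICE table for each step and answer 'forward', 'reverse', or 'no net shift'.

Direction: reverse

Q₀ = 0.17 vs Keq = 1.3220e+04 ⇒ Q<K, forward
Step 1:
                  D         L
  Initial    0.2021   0.08332
  Change    -0.1996    0.1996
  Equil    0.002461     0.283
  solve Keq expr → x = 0.09982; check Q = 1.3220e+04
Then add 0.1171 M of L.
Step 2:
                  D         L
  Initial  0.002461    0.4001
  Change    0.00101  -0.00101
  Equil    0.003471     0.399
  solve Keq expr → x = -5.0484e-04; check Q = 1.3220e+04
Then remove 0.001376 M of D.
Step 3:
                  D         L
  Initial  0.002095     0.399
  Change   0.001364 -0.001364
  Equil    0.003459    0.3977
  solve Keq expr → x = -6.8207e-04; check Q = 1.3220e+04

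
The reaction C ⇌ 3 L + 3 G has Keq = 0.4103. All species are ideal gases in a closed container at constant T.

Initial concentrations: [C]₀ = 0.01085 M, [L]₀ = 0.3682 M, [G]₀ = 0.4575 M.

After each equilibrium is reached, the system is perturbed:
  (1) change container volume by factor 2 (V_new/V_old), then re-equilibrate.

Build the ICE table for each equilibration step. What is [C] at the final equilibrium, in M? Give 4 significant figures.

[C]_eq = 2.8187e-04 M

Q₀ = 0.4405 vs Keq = 0.4103 ⇒ Q>K, reverse
Step 1:
                   C          L          G
  I          0.01085     0.3682     0.4575
  C       5.3011e-04   -0.00159   -0.00159
  E          0.01138     0.3666     0.4559
  solve Keq expr → x = -5.3011e-04; check Q = 0.4103
Then change container volume by factor 2 (V_new/V_old).
Step 2:
                   C          L          G
  I          0.00569     0.1833      0.228
  C        -0.005408    0.01622    0.01622
  E       2.8187e-04     0.1995     0.2442
  solve Keq expr → x = 0.005408; check Q = 0.4103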